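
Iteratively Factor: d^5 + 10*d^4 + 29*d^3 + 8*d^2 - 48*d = (d + 4)*(d^4 + 6*d^3 + 5*d^2 - 12*d) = d*(d + 4)*(d^3 + 6*d^2 + 5*d - 12) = d*(d + 4)^2*(d^2 + 2*d - 3) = d*(d - 1)*(d + 4)^2*(d + 3)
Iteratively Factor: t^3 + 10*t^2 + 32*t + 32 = (t + 2)*(t^2 + 8*t + 16) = (t + 2)*(t + 4)*(t + 4)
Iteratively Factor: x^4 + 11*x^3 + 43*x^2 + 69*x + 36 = (x + 3)*(x^3 + 8*x^2 + 19*x + 12) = (x + 3)^2*(x^2 + 5*x + 4) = (x + 3)^2*(x + 4)*(x + 1)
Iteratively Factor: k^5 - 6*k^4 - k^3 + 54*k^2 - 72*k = (k - 4)*(k^4 - 2*k^3 - 9*k^2 + 18*k) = (k - 4)*(k - 2)*(k^3 - 9*k) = (k - 4)*(k - 3)*(k - 2)*(k^2 + 3*k) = k*(k - 4)*(k - 3)*(k - 2)*(k + 3)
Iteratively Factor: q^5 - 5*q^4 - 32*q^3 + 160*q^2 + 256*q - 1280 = (q + 4)*(q^4 - 9*q^3 + 4*q^2 + 144*q - 320) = (q + 4)^2*(q^3 - 13*q^2 + 56*q - 80) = (q - 4)*(q + 4)^2*(q^2 - 9*q + 20) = (q - 5)*(q - 4)*(q + 4)^2*(q - 4)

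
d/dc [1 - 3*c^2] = -6*c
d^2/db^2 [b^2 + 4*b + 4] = 2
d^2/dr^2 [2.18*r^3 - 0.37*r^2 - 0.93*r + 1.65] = 13.08*r - 0.74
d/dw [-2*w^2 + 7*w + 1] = 7 - 4*w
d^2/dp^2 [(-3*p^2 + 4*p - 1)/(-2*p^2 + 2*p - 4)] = (-p^3 - 15*p^2 + 21*p + 3)/(p^6 - 3*p^5 + 9*p^4 - 13*p^3 + 18*p^2 - 12*p + 8)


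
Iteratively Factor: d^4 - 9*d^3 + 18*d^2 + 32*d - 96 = (d - 4)*(d^3 - 5*d^2 - 2*d + 24) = (d - 4)^2*(d^2 - d - 6) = (d - 4)^2*(d - 3)*(d + 2)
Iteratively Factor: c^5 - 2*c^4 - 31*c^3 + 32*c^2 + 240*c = (c + 4)*(c^4 - 6*c^3 - 7*c^2 + 60*c) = (c - 4)*(c + 4)*(c^3 - 2*c^2 - 15*c) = (c - 4)*(c + 3)*(c + 4)*(c^2 - 5*c) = (c - 5)*(c - 4)*(c + 3)*(c + 4)*(c)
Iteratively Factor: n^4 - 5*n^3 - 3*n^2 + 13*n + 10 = (n - 2)*(n^3 - 3*n^2 - 9*n - 5) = (n - 5)*(n - 2)*(n^2 + 2*n + 1) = (n - 5)*(n - 2)*(n + 1)*(n + 1)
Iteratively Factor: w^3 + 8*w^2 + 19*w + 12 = (w + 3)*(w^2 + 5*w + 4) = (w + 1)*(w + 3)*(w + 4)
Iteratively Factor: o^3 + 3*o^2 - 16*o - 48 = (o + 4)*(o^2 - o - 12) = (o - 4)*(o + 4)*(o + 3)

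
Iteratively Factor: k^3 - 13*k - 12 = (k - 4)*(k^2 + 4*k + 3) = (k - 4)*(k + 3)*(k + 1)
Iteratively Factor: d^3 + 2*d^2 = (d)*(d^2 + 2*d) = d*(d + 2)*(d)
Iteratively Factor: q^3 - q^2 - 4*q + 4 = (q - 2)*(q^2 + q - 2) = (q - 2)*(q - 1)*(q + 2)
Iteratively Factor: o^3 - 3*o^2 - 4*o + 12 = (o - 3)*(o^2 - 4) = (o - 3)*(o + 2)*(o - 2)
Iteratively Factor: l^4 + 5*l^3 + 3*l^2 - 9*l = (l - 1)*(l^3 + 6*l^2 + 9*l) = l*(l - 1)*(l^2 + 6*l + 9) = l*(l - 1)*(l + 3)*(l + 3)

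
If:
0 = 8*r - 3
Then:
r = 3/8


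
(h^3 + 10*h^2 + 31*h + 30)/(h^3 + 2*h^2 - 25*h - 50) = (h + 3)/(h - 5)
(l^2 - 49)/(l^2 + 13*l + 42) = (l - 7)/(l + 6)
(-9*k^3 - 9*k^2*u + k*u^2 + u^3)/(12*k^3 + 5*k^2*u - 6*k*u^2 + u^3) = (3*k + u)/(-4*k + u)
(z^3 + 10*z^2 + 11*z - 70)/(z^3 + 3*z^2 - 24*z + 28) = (z + 5)/(z - 2)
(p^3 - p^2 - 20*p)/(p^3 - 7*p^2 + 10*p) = (p + 4)/(p - 2)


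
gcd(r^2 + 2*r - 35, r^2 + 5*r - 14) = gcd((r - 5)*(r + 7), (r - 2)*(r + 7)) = r + 7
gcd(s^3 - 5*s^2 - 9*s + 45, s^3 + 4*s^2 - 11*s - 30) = s - 3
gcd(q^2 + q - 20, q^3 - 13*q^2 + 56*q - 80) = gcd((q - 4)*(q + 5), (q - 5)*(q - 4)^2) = q - 4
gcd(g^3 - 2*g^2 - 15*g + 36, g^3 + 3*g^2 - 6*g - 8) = g + 4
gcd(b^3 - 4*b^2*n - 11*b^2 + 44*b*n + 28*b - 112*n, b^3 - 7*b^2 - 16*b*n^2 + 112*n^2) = b^2 - 4*b*n - 7*b + 28*n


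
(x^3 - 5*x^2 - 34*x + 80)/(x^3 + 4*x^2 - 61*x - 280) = (x - 2)/(x + 7)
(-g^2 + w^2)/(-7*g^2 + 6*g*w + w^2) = (g + w)/(7*g + w)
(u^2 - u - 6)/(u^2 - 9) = (u + 2)/(u + 3)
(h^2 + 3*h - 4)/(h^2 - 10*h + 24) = (h^2 + 3*h - 4)/(h^2 - 10*h + 24)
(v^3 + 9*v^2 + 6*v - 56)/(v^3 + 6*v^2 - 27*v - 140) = (v - 2)/(v - 5)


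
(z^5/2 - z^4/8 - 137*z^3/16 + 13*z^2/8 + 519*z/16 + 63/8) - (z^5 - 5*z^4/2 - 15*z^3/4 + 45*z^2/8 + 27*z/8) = -z^5/2 + 19*z^4/8 - 77*z^3/16 - 4*z^2 + 465*z/16 + 63/8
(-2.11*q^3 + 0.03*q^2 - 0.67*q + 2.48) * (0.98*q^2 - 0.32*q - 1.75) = -2.0678*q^5 + 0.7046*q^4 + 3.0263*q^3 + 2.5923*q^2 + 0.3789*q - 4.34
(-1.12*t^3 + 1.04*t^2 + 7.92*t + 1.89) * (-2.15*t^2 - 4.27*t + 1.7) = 2.408*t^5 + 2.5464*t^4 - 23.3728*t^3 - 36.1139*t^2 + 5.3937*t + 3.213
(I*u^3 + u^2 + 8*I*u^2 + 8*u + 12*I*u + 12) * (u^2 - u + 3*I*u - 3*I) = I*u^5 - 2*u^4 + 7*I*u^4 - 14*u^3 + 7*I*u^3 - 8*u^2 + 9*I*u^2 + 24*u + 12*I*u - 36*I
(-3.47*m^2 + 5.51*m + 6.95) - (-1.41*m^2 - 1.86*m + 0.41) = -2.06*m^2 + 7.37*m + 6.54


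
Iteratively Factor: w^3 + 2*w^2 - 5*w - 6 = (w + 3)*(w^2 - w - 2) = (w - 2)*(w + 3)*(w + 1)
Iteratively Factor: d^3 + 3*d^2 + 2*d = (d + 2)*(d^2 + d) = d*(d + 2)*(d + 1)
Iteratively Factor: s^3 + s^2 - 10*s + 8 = (s - 2)*(s^2 + 3*s - 4) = (s - 2)*(s - 1)*(s + 4)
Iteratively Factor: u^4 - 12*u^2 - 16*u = (u)*(u^3 - 12*u - 16) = u*(u + 2)*(u^2 - 2*u - 8) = u*(u - 4)*(u + 2)*(u + 2)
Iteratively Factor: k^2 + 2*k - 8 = (k - 2)*(k + 4)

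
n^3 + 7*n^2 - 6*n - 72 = (n - 3)*(n + 4)*(n + 6)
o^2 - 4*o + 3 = (o - 3)*(o - 1)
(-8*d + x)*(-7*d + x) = 56*d^2 - 15*d*x + x^2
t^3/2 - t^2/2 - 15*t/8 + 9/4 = (t/2 + 1)*(t - 3/2)^2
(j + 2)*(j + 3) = j^2 + 5*j + 6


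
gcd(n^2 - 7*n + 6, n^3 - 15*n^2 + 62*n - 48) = n^2 - 7*n + 6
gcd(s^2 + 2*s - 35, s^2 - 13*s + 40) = s - 5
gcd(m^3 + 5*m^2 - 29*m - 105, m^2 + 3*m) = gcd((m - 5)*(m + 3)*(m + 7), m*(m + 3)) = m + 3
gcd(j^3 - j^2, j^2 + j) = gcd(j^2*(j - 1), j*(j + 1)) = j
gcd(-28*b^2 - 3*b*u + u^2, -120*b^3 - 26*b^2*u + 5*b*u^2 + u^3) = 4*b + u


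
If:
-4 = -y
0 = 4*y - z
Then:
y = 4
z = 16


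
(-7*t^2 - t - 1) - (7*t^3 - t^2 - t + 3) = -7*t^3 - 6*t^2 - 4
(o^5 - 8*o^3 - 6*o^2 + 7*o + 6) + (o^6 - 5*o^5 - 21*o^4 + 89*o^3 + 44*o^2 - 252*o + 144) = o^6 - 4*o^5 - 21*o^4 + 81*o^3 + 38*o^2 - 245*o + 150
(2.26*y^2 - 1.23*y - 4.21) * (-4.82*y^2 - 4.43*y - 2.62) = -10.8932*y^4 - 4.0832*y^3 + 19.8199*y^2 + 21.8729*y + 11.0302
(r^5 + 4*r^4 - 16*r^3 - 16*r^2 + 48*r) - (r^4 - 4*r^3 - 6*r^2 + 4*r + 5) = r^5 + 3*r^4 - 12*r^3 - 10*r^2 + 44*r - 5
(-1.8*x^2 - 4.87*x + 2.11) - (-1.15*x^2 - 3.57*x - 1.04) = -0.65*x^2 - 1.3*x + 3.15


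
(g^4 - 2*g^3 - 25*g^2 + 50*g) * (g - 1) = g^5 - 3*g^4 - 23*g^3 + 75*g^2 - 50*g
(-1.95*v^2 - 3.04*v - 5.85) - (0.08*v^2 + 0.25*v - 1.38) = -2.03*v^2 - 3.29*v - 4.47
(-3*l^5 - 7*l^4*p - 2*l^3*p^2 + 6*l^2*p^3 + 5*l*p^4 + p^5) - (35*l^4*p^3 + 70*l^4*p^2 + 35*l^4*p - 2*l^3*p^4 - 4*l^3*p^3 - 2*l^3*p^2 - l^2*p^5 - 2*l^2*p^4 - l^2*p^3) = -3*l^5 - 35*l^4*p^3 - 70*l^4*p^2 - 42*l^4*p + 2*l^3*p^4 + 4*l^3*p^3 + l^2*p^5 + 2*l^2*p^4 + 7*l^2*p^3 + 5*l*p^4 + p^5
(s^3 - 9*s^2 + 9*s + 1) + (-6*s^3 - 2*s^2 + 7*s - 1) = -5*s^3 - 11*s^2 + 16*s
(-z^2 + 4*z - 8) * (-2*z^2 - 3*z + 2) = 2*z^4 - 5*z^3 + 2*z^2 + 32*z - 16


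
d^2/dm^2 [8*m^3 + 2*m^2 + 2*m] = 48*m + 4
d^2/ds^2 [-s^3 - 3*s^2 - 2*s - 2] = -6*s - 6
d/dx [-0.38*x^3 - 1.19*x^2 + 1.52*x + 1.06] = -1.14*x^2 - 2.38*x + 1.52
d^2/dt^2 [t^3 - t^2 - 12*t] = 6*t - 2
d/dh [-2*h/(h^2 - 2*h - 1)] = 2*(h^2 + 1)/(h^4 - 4*h^3 + 2*h^2 + 4*h + 1)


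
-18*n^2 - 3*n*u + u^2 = (-6*n + u)*(3*n + u)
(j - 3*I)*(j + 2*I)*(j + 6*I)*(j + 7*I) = j^4 + 12*I*j^3 - 23*j^2 + 120*I*j - 252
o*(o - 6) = o^2 - 6*o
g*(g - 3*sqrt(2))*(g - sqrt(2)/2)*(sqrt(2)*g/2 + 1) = sqrt(2)*g^4/2 - 5*g^3/2 - 2*sqrt(2)*g^2 + 3*g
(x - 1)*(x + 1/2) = x^2 - x/2 - 1/2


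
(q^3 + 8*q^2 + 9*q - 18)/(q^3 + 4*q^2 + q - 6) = (q + 6)/(q + 2)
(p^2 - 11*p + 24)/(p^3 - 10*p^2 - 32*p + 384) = (p - 3)/(p^2 - 2*p - 48)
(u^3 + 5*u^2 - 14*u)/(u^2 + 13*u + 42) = u*(u - 2)/(u + 6)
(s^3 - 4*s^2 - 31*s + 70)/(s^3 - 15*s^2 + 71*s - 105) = (s^2 + 3*s - 10)/(s^2 - 8*s + 15)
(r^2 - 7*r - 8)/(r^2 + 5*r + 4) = (r - 8)/(r + 4)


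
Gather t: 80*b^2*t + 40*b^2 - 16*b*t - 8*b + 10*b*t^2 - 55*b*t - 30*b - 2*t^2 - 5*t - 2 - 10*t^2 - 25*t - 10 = 40*b^2 - 38*b + t^2*(10*b - 12) + t*(80*b^2 - 71*b - 30) - 12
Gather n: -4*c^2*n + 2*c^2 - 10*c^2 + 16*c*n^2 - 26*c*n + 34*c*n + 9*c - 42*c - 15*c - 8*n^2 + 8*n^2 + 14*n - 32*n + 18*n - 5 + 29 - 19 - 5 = -8*c^2 + 16*c*n^2 - 48*c + n*(-4*c^2 + 8*c)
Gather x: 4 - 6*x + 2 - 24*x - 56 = -30*x - 50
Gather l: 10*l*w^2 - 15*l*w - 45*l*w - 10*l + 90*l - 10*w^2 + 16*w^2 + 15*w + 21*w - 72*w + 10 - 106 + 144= l*(10*w^2 - 60*w + 80) + 6*w^2 - 36*w + 48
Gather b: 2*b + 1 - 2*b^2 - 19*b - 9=-2*b^2 - 17*b - 8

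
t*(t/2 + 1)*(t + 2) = t^3/2 + 2*t^2 + 2*t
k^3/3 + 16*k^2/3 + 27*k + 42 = (k/3 + 1)*(k + 6)*(k + 7)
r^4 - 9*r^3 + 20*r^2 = r^2*(r - 5)*(r - 4)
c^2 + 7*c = c*(c + 7)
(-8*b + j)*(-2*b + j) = 16*b^2 - 10*b*j + j^2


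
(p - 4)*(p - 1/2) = p^2 - 9*p/2 + 2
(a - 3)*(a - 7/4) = a^2 - 19*a/4 + 21/4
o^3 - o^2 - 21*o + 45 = (o - 3)^2*(o + 5)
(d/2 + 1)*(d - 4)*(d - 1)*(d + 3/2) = d^4/2 - 3*d^3/4 - 21*d^2/4 - d/2 + 6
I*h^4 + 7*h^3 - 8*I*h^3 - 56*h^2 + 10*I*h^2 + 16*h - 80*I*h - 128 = (h - 8)*(h - 8*I)*(h + 2*I)*(I*h + 1)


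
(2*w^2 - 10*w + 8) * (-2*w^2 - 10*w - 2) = -4*w^4 + 80*w^2 - 60*w - 16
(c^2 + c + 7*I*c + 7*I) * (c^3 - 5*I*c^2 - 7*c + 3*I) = c^5 + c^4 + 2*I*c^4 + 28*c^3 + 2*I*c^3 + 28*c^2 - 46*I*c^2 - 21*c - 46*I*c - 21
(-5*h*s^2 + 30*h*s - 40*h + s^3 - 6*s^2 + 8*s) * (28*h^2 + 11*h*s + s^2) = -140*h^3*s^2 + 840*h^3*s - 1120*h^3 - 27*h^2*s^3 + 162*h^2*s^2 - 216*h^2*s + 6*h*s^4 - 36*h*s^3 + 48*h*s^2 + s^5 - 6*s^4 + 8*s^3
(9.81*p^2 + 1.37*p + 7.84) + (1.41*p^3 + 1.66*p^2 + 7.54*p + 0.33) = 1.41*p^3 + 11.47*p^2 + 8.91*p + 8.17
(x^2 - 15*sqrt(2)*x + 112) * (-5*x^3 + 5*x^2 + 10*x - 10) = -5*x^5 + 5*x^4 + 75*sqrt(2)*x^4 - 550*x^3 - 75*sqrt(2)*x^3 - 150*sqrt(2)*x^2 + 550*x^2 + 150*sqrt(2)*x + 1120*x - 1120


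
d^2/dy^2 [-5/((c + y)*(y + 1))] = 10*(-(c + y)^2 - (c + y)*(y + 1) - (y + 1)^2)/((c + y)^3*(y + 1)^3)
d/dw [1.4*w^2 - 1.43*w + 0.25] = 2.8*w - 1.43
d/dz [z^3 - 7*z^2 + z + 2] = 3*z^2 - 14*z + 1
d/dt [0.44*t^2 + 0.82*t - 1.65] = 0.88*t + 0.82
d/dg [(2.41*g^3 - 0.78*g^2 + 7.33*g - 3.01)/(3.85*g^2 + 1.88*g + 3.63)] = (9.2785*g^4 + 9.0616*g^3 - 3.442*g^2 + 17.5142*g + 32.2667)/(14.8225*g^4 + 14.476*g^3 + 31.4854*g^2 + 13.6488*g + 13.1769)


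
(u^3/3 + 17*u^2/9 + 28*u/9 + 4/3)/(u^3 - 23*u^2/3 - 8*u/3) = (3*u^3 + 17*u^2 + 28*u + 12)/(3*u*(3*u^2 - 23*u - 8))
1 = 1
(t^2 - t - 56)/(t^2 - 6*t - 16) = (t + 7)/(t + 2)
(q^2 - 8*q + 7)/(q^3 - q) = (q - 7)/(q*(q + 1))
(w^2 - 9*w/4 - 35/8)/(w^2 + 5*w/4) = (w - 7/2)/w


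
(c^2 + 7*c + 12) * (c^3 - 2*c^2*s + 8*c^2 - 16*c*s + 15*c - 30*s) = c^5 - 2*c^4*s + 15*c^4 - 30*c^3*s + 83*c^3 - 166*c^2*s + 201*c^2 - 402*c*s + 180*c - 360*s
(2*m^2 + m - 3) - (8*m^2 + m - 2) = -6*m^2 - 1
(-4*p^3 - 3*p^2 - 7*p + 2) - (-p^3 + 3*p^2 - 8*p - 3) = -3*p^3 - 6*p^2 + p + 5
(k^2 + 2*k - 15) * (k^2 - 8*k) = k^4 - 6*k^3 - 31*k^2 + 120*k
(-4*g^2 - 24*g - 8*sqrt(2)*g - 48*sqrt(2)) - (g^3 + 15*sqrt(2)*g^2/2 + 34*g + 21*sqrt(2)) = -g^3 - 15*sqrt(2)*g^2/2 - 4*g^2 - 58*g - 8*sqrt(2)*g - 69*sqrt(2)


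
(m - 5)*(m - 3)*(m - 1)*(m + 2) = m^4 - 7*m^3 + 5*m^2 + 31*m - 30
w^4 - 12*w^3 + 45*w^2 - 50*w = w*(w - 5)^2*(w - 2)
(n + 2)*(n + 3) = n^2 + 5*n + 6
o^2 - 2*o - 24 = (o - 6)*(o + 4)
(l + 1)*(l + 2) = l^2 + 3*l + 2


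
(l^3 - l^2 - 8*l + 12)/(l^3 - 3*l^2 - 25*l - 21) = (l^2 - 4*l + 4)/(l^2 - 6*l - 7)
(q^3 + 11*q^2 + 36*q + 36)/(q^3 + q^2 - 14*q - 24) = (q + 6)/(q - 4)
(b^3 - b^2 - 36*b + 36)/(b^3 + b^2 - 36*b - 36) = (b - 1)/(b + 1)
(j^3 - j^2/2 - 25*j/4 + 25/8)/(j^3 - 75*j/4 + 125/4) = (4*j^2 + 8*j - 5)/(2*(2*j^2 + 5*j - 25))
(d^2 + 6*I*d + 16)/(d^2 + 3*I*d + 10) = (d + 8*I)/(d + 5*I)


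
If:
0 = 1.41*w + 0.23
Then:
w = -0.16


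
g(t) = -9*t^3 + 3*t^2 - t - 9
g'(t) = -27*t^2 + 6*t - 1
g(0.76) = -11.98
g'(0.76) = -12.04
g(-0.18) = -8.67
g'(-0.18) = -2.95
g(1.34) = -26.61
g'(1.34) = -41.44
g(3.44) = -343.31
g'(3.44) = -299.87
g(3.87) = -489.58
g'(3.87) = -382.16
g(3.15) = -263.69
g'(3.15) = -250.01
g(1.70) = -46.25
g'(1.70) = -68.83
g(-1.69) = 44.70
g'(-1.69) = -88.25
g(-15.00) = 31056.00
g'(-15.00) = -6166.00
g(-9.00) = 6804.00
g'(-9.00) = -2242.00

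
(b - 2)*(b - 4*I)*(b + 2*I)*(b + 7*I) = b^4 - 2*b^3 + 5*I*b^3 + 22*b^2 - 10*I*b^2 - 44*b + 56*I*b - 112*I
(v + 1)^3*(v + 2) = v^4 + 5*v^3 + 9*v^2 + 7*v + 2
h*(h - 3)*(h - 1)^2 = h^4 - 5*h^3 + 7*h^2 - 3*h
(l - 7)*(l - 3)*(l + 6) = l^3 - 4*l^2 - 39*l + 126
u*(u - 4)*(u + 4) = u^3 - 16*u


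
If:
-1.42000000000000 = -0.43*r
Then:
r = 3.30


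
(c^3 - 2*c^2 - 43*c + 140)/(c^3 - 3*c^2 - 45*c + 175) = (c - 4)/(c - 5)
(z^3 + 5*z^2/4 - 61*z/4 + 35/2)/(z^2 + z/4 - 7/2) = (z^2 + 3*z - 10)/(z + 2)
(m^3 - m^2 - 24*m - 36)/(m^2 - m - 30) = (m^2 + 5*m + 6)/(m + 5)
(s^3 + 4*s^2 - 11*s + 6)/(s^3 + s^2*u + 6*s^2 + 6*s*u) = (s^2 - 2*s + 1)/(s*(s + u))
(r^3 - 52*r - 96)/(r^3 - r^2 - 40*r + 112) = (r^3 - 52*r - 96)/(r^3 - r^2 - 40*r + 112)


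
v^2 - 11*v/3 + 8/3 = (v - 8/3)*(v - 1)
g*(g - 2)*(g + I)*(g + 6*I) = g^4 - 2*g^3 + 7*I*g^3 - 6*g^2 - 14*I*g^2 + 12*g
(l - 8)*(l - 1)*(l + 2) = l^3 - 7*l^2 - 10*l + 16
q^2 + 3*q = q*(q + 3)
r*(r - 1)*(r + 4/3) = r^3 + r^2/3 - 4*r/3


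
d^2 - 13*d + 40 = (d - 8)*(d - 5)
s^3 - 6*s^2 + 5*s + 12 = (s - 4)*(s - 3)*(s + 1)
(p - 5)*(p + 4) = p^2 - p - 20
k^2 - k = k*(k - 1)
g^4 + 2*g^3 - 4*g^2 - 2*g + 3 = (g - 1)^2*(g + 1)*(g + 3)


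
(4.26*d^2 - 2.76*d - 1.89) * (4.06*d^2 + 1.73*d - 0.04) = 17.2956*d^4 - 3.8358*d^3 - 12.6186*d^2 - 3.1593*d + 0.0756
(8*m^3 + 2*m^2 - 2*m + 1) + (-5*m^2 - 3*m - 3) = 8*m^3 - 3*m^2 - 5*m - 2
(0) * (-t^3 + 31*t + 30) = 0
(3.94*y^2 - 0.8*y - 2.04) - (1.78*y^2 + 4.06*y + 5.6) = 2.16*y^2 - 4.86*y - 7.64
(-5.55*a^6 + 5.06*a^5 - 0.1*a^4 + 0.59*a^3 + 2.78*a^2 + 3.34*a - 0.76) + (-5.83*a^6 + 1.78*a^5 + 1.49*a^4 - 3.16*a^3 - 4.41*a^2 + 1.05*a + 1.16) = -11.38*a^6 + 6.84*a^5 + 1.39*a^4 - 2.57*a^3 - 1.63*a^2 + 4.39*a + 0.4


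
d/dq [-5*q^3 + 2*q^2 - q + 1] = -15*q^2 + 4*q - 1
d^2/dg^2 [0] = 0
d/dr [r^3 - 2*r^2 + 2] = r*(3*r - 4)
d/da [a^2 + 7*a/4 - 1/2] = 2*a + 7/4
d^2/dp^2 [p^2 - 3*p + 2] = 2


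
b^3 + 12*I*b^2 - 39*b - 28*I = (b + I)*(b + 4*I)*(b + 7*I)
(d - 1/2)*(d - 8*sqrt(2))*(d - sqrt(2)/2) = d^3 - 17*sqrt(2)*d^2/2 - d^2/2 + 17*sqrt(2)*d/4 + 8*d - 4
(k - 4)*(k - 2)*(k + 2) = k^3 - 4*k^2 - 4*k + 16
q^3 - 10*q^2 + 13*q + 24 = (q - 8)*(q - 3)*(q + 1)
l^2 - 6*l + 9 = (l - 3)^2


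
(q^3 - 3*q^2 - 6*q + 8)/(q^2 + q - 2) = q - 4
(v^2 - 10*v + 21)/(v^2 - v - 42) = (v - 3)/(v + 6)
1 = 1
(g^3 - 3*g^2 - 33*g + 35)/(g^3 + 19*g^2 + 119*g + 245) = (g^2 - 8*g + 7)/(g^2 + 14*g + 49)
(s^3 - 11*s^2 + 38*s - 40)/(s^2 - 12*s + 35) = (s^2 - 6*s + 8)/(s - 7)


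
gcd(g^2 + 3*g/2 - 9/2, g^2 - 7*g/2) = 1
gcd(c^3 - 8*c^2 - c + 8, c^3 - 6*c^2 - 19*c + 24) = c^2 - 9*c + 8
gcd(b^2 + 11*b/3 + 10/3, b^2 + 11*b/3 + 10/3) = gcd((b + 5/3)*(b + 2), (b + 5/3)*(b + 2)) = b^2 + 11*b/3 + 10/3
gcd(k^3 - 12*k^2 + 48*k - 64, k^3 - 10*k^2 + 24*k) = k - 4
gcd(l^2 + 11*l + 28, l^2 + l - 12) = l + 4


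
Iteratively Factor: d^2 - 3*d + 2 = (d - 2)*(d - 1)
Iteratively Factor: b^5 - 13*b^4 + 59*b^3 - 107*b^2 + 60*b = (b)*(b^4 - 13*b^3 + 59*b^2 - 107*b + 60) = b*(b - 1)*(b^3 - 12*b^2 + 47*b - 60) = b*(b - 4)*(b - 1)*(b^2 - 8*b + 15) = b*(b - 5)*(b - 4)*(b - 1)*(b - 3)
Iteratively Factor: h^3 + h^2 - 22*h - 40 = (h + 2)*(h^2 - h - 20) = (h + 2)*(h + 4)*(h - 5)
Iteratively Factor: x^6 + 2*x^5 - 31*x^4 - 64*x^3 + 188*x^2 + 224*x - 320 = (x + 4)*(x^5 - 2*x^4 - 23*x^3 + 28*x^2 + 76*x - 80) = (x + 4)^2*(x^4 - 6*x^3 + x^2 + 24*x - 20) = (x + 2)*(x + 4)^2*(x^3 - 8*x^2 + 17*x - 10) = (x - 2)*(x + 2)*(x + 4)^2*(x^2 - 6*x + 5) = (x - 2)*(x - 1)*(x + 2)*(x + 4)^2*(x - 5)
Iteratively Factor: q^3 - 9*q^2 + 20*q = (q)*(q^2 - 9*q + 20) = q*(q - 4)*(q - 5)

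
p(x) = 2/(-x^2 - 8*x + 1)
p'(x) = 2*(2*x + 8)/(-x^2 - 8*x + 1)^2 = 4*(x + 4)/(x^2 + 8*x - 1)^2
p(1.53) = -0.15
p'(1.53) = 0.12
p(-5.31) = 0.13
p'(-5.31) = -0.02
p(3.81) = -0.05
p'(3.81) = 0.02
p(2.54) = -0.08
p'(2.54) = 0.04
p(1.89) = -0.11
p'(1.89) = 0.08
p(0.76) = -0.35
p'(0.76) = 0.59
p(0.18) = -4.23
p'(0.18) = 74.92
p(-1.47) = 0.19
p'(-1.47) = 0.09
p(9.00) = -0.01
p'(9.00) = 0.00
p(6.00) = -0.02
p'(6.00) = 0.01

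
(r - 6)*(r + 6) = r^2 - 36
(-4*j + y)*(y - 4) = -4*j*y + 16*j + y^2 - 4*y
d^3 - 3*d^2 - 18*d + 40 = (d - 5)*(d - 2)*(d + 4)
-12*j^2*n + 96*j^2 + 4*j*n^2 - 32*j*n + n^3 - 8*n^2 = (-2*j + n)*(6*j + n)*(n - 8)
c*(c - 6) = c^2 - 6*c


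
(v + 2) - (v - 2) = 4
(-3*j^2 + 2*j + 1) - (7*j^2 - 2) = -10*j^2 + 2*j + 3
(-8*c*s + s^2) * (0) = 0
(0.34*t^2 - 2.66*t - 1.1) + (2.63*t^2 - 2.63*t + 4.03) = 2.97*t^2 - 5.29*t + 2.93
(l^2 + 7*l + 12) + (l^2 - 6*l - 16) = 2*l^2 + l - 4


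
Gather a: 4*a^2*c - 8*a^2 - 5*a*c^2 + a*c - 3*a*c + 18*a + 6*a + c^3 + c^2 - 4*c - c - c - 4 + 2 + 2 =a^2*(4*c - 8) + a*(-5*c^2 - 2*c + 24) + c^3 + c^2 - 6*c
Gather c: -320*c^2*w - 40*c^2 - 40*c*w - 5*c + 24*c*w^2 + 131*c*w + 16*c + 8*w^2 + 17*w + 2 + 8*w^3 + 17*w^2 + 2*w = c^2*(-320*w - 40) + c*(24*w^2 + 91*w + 11) + 8*w^3 + 25*w^2 + 19*w + 2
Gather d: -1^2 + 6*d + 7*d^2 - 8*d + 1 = 7*d^2 - 2*d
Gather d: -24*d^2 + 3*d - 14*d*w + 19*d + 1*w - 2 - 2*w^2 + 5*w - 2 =-24*d^2 + d*(22 - 14*w) - 2*w^2 + 6*w - 4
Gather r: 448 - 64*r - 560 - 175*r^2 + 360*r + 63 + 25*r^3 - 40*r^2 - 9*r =25*r^3 - 215*r^2 + 287*r - 49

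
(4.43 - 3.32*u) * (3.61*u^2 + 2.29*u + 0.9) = -11.9852*u^3 + 8.3895*u^2 + 7.1567*u + 3.987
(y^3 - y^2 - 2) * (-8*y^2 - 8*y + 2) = -8*y^5 + 10*y^3 + 14*y^2 + 16*y - 4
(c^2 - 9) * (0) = 0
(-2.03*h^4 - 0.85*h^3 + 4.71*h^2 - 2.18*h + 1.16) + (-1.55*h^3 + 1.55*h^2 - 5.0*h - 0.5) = -2.03*h^4 - 2.4*h^3 + 6.26*h^2 - 7.18*h + 0.66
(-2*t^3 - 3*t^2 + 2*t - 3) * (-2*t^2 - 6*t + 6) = 4*t^5 + 18*t^4 + 2*t^3 - 24*t^2 + 30*t - 18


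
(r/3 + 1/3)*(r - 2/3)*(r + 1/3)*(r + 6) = r^4/3 + 20*r^3/9 + 31*r^2/27 - 32*r/27 - 4/9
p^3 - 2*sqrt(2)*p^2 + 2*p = p*(p - sqrt(2))^2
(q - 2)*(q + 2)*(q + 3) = q^3 + 3*q^2 - 4*q - 12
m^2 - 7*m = m*(m - 7)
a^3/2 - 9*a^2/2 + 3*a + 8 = (a/2 + 1/2)*(a - 8)*(a - 2)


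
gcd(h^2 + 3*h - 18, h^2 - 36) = h + 6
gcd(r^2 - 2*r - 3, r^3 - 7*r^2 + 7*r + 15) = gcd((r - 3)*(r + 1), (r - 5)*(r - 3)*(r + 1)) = r^2 - 2*r - 3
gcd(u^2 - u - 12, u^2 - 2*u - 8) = u - 4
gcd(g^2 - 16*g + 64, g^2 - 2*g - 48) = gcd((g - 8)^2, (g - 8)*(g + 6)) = g - 8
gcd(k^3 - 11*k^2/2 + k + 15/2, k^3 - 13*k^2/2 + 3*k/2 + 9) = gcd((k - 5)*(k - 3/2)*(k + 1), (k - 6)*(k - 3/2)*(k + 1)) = k^2 - k/2 - 3/2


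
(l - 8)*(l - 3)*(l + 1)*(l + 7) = l^4 - 3*l^3 - 57*l^2 + 115*l + 168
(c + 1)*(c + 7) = c^2 + 8*c + 7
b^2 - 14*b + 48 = (b - 8)*(b - 6)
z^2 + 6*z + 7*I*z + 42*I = (z + 6)*(z + 7*I)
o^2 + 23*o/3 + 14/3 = (o + 2/3)*(o + 7)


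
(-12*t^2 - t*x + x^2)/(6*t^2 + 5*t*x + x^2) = (-4*t + x)/(2*t + x)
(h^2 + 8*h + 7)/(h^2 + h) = (h + 7)/h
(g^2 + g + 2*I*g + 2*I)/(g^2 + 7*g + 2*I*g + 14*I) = (g + 1)/(g + 7)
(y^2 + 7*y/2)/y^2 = (y + 7/2)/y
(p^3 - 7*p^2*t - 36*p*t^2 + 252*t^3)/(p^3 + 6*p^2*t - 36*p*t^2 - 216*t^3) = (p - 7*t)/(p + 6*t)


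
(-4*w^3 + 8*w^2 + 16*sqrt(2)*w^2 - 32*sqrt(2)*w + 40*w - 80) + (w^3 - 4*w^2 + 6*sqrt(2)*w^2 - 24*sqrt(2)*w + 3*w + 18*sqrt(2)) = -3*w^3 + 4*w^2 + 22*sqrt(2)*w^2 - 56*sqrt(2)*w + 43*w - 80 + 18*sqrt(2)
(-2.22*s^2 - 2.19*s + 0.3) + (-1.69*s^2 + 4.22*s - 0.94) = -3.91*s^2 + 2.03*s - 0.64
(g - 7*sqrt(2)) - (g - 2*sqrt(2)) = -5*sqrt(2)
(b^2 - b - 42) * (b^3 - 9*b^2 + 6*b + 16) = b^5 - 10*b^4 - 27*b^3 + 388*b^2 - 268*b - 672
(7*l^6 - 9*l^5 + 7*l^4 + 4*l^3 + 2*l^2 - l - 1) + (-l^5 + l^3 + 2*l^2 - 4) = 7*l^6 - 10*l^5 + 7*l^4 + 5*l^3 + 4*l^2 - l - 5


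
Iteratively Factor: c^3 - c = (c + 1)*(c^2 - c) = c*(c + 1)*(c - 1)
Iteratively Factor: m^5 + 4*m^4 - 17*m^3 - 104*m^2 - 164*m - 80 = (m + 1)*(m^4 + 3*m^3 - 20*m^2 - 84*m - 80) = (m + 1)*(m + 4)*(m^3 - m^2 - 16*m - 20) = (m + 1)*(m + 2)*(m + 4)*(m^2 - 3*m - 10) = (m - 5)*(m + 1)*(m + 2)*(m + 4)*(m + 2)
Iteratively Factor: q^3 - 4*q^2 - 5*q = (q)*(q^2 - 4*q - 5) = q*(q - 5)*(q + 1)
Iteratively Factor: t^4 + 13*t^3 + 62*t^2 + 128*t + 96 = (t + 4)*(t^3 + 9*t^2 + 26*t + 24) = (t + 3)*(t + 4)*(t^2 + 6*t + 8) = (t + 3)*(t + 4)^2*(t + 2)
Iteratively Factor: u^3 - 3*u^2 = (u)*(u^2 - 3*u) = u^2*(u - 3)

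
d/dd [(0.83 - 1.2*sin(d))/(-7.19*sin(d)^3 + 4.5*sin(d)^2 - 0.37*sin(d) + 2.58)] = (-17.256*sin(d)^3 + 23.3031*sin(d)^2 - 7.47*sin(d) - 2.7889)*cos(d)/(51.6961*sin(d)^6 - 64.71*sin(d)^5 + 25.5706*sin(d)^4 - 40.4304*sin(d)^3 + 23.3569*sin(d)^2 - 1.9092*sin(d) + 6.6564)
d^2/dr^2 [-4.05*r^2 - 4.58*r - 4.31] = -8.10000000000000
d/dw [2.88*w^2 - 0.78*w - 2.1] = 5.76*w - 0.78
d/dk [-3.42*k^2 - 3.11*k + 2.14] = -6.84*k - 3.11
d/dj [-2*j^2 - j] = -4*j - 1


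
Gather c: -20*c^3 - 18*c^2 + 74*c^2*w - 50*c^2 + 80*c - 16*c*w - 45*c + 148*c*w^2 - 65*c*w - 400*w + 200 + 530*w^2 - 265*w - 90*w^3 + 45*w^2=-20*c^3 + c^2*(74*w - 68) + c*(148*w^2 - 81*w + 35) - 90*w^3 + 575*w^2 - 665*w + 200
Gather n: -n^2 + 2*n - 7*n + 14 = -n^2 - 5*n + 14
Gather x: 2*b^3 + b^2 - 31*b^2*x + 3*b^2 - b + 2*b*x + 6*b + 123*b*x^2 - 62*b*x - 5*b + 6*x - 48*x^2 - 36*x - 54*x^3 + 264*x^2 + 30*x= 2*b^3 + 4*b^2 - 54*x^3 + x^2*(123*b + 216) + x*(-31*b^2 - 60*b)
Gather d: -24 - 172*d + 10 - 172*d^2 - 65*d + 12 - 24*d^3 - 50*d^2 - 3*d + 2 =-24*d^3 - 222*d^2 - 240*d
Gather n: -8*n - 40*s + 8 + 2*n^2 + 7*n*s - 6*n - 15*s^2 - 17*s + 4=2*n^2 + n*(7*s - 14) - 15*s^2 - 57*s + 12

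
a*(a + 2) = a^2 + 2*a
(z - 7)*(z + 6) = z^2 - z - 42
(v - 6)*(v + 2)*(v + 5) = v^3 + v^2 - 32*v - 60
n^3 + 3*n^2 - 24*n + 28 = (n - 2)^2*(n + 7)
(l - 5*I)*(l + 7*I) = l^2 + 2*I*l + 35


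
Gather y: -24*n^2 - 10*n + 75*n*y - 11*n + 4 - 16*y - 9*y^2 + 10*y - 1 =-24*n^2 - 21*n - 9*y^2 + y*(75*n - 6) + 3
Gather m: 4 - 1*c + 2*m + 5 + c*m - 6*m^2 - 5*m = -c - 6*m^2 + m*(c - 3) + 9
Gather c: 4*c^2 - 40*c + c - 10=4*c^2 - 39*c - 10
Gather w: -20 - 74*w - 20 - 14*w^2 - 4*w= -14*w^2 - 78*w - 40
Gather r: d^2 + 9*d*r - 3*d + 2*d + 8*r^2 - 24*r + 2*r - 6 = d^2 - d + 8*r^2 + r*(9*d - 22) - 6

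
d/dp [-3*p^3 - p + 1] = -9*p^2 - 1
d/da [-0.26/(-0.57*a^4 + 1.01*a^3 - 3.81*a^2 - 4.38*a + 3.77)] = (-0.5928*a^3 + 0.7878*a^2 - 1.9812*a - 1.1388)/(0.57*a^4 - 1.01*a^3 + 3.81*a^2 + 4.38*a - 3.77)^2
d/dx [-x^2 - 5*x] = -2*x - 5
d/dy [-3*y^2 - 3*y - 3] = -6*y - 3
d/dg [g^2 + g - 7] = 2*g + 1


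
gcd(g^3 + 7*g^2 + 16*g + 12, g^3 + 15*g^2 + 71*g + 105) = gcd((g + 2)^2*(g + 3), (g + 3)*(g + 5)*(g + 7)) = g + 3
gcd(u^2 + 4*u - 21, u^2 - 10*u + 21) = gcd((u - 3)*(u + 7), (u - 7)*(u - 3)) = u - 3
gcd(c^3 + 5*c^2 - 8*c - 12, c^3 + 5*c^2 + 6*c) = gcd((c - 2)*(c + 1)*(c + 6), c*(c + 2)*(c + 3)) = 1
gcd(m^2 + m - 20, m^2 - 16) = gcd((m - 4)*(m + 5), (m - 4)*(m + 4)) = m - 4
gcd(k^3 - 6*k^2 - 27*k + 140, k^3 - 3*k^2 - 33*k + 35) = k^2 - 2*k - 35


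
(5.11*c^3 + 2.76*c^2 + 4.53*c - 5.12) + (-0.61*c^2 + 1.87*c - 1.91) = 5.11*c^3 + 2.15*c^2 + 6.4*c - 7.03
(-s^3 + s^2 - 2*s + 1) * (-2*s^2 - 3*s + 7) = 2*s^5 + s^4 - 6*s^3 + 11*s^2 - 17*s + 7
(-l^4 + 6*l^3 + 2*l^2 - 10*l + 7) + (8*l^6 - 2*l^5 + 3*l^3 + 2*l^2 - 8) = 8*l^6 - 2*l^5 - l^4 + 9*l^3 + 4*l^2 - 10*l - 1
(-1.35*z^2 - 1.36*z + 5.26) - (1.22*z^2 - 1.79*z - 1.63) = -2.57*z^2 + 0.43*z + 6.89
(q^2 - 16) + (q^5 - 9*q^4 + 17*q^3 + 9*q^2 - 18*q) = q^5 - 9*q^4 + 17*q^3 + 10*q^2 - 18*q - 16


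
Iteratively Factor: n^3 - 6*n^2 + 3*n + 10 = (n - 2)*(n^2 - 4*n - 5) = (n - 2)*(n + 1)*(n - 5)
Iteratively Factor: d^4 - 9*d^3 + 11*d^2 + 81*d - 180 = (d - 3)*(d^3 - 6*d^2 - 7*d + 60) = (d - 4)*(d - 3)*(d^2 - 2*d - 15) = (d - 4)*(d - 3)*(d + 3)*(d - 5)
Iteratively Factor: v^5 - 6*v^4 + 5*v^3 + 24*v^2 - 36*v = (v - 2)*(v^4 - 4*v^3 - 3*v^2 + 18*v) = (v - 2)*(v + 2)*(v^3 - 6*v^2 + 9*v) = v*(v - 2)*(v + 2)*(v^2 - 6*v + 9) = v*(v - 3)*(v - 2)*(v + 2)*(v - 3)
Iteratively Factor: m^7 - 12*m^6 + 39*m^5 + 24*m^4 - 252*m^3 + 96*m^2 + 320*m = (m)*(m^6 - 12*m^5 + 39*m^4 + 24*m^3 - 252*m^2 + 96*m + 320) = m*(m + 1)*(m^5 - 13*m^4 + 52*m^3 - 28*m^2 - 224*m + 320) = m*(m - 4)*(m + 1)*(m^4 - 9*m^3 + 16*m^2 + 36*m - 80) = m*(m - 5)*(m - 4)*(m + 1)*(m^3 - 4*m^2 - 4*m + 16) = m*(m - 5)*(m - 4)*(m + 1)*(m + 2)*(m^2 - 6*m + 8) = m*(m - 5)*(m - 4)*(m - 2)*(m + 1)*(m + 2)*(m - 4)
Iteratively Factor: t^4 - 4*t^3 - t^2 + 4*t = (t - 1)*(t^3 - 3*t^2 - 4*t) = (t - 1)*(t + 1)*(t^2 - 4*t) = t*(t - 1)*(t + 1)*(t - 4)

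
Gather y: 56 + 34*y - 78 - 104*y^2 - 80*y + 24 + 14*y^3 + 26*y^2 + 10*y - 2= 14*y^3 - 78*y^2 - 36*y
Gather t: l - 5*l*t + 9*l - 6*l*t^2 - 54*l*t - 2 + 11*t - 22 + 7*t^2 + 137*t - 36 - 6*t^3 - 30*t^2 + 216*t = 10*l - 6*t^3 + t^2*(-6*l - 23) + t*(364 - 59*l) - 60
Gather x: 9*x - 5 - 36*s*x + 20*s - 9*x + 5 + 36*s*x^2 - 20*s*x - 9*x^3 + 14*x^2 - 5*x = 20*s - 9*x^3 + x^2*(36*s + 14) + x*(-56*s - 5)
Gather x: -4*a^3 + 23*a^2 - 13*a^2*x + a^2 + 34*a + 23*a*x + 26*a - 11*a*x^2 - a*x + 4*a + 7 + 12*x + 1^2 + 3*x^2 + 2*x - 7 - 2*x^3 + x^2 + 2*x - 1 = -4*a^3 + 24*a^2 + 64*a - 2*x^3 + x^2*(4 - 11*a) + x*(-13*a^2 + 22*a + 16)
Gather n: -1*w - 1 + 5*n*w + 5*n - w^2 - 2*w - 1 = n*(5*w + 5) - w^2 - 3*w - 2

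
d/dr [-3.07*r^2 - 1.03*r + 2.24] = -6.14*r - 1.03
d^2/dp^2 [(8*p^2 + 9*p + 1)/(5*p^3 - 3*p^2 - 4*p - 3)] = 2*(200*p^6 + 675*p^5 + 225*p^4 + 885*p^3 + 561*p^2 - 162*p - 29)/(125*p^9 - 225*p^8 - 165*p^7 + 108*p^6 + 402*p^5 + 135*p^4 - 145*p^3 - 225*p^2 - 108*p - 27)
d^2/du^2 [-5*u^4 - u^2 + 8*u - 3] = -60*u^2 - 2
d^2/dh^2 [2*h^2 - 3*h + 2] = 4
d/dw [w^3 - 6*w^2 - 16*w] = 3*w^2 - 12*w - 16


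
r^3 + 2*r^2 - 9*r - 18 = (r - 3)*(r + 2)*(r + 3)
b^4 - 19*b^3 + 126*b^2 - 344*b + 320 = (b - 8)*(b - 5)*(b - 4)*(b - 2)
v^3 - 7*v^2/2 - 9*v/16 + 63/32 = (v - 7/2)*(v - 3/4)*(v + 3/4)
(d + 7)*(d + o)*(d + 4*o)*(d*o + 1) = d^4*o + 5*d^3*o^2 + 7*d^3*o + d^3 + 4*d^2*o^3 + 35*d^2*o^2 + 5*d^2*o + 7*d^2 + 28*d*o^3 + 4*d*o^2 + 35*d*o + 28*o^2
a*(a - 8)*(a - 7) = a^3 - 15*a^2 + 56*a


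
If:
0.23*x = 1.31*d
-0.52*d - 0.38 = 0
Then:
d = -0.73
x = -4.16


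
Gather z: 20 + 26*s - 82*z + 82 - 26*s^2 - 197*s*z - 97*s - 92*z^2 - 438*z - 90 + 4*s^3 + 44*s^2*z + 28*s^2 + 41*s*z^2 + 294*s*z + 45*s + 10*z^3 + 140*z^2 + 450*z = 4*s^3 + 2*s^2 - 26*s + 10*z^3 + z^2*(41*s + 48) + z*(44*s^2 + 97*s - 70) + 12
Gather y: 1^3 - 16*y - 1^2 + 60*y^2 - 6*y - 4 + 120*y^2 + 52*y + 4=180*y^2 + 30*y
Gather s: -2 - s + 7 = 5 - s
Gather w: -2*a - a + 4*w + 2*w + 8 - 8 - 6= -3*a + 6*w - 6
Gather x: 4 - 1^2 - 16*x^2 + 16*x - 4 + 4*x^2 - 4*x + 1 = -12*x^2 + 12*x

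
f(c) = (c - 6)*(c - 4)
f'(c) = 2*c - 10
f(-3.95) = 79.10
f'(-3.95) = -17.90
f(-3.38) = 69.22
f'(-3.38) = -16.76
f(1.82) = 9.11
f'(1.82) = -6.36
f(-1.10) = 36.21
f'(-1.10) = -12.20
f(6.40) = 0.96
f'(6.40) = 2.80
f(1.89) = 8.67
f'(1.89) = -6.22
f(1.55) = 10.90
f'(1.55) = -6.90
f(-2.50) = 55.25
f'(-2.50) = -15.00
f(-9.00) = 195.00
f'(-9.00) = -28.00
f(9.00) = 15.00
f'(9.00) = 8.00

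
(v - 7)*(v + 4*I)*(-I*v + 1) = -I*v^3 + 5*v^2 + 7*I*v^2 - 35*v + 4*I*v - 28*I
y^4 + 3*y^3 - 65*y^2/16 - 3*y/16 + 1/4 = (y - 1)*(y - 1/4)*(y + 1/4)*(y + 4)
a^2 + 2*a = a*(a + 2)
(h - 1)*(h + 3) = h^2 + 2*h - 3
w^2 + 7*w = w*(w + 7)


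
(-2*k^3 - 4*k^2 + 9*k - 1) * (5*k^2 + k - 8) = -10*k^5 - 22*k^4 + 57*k^3 + 36*k^2 - 73*k + 8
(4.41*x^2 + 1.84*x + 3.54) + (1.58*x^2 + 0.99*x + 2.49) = 5.99*x^2 + 2.83*x + 6.03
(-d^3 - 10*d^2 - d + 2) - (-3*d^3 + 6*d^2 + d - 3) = 2*d^3 - 16*d^2 - 2*d + 5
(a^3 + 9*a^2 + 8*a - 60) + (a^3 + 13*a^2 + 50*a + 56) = 2*a^3 + 22*a^2 + 58*a - 4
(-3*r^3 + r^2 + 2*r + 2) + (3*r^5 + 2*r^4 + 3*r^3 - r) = 3*r^5 + 2*r^4 + r^2 + r + 2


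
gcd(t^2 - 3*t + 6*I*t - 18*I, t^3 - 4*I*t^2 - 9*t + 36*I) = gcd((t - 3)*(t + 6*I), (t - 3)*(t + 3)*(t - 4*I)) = t - 3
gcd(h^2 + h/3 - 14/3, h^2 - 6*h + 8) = h - 2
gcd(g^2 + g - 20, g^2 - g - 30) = g + 5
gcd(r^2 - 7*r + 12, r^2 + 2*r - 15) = r - 3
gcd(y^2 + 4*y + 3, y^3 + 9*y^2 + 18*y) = y + 3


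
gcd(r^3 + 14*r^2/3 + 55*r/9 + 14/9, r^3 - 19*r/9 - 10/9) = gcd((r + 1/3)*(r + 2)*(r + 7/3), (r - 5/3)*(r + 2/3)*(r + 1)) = 1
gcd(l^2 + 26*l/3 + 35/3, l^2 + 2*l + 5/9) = l + 5/3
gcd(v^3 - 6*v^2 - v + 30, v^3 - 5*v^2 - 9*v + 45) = v^2 - 8*v + 15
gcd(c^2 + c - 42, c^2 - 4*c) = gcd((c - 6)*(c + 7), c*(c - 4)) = 1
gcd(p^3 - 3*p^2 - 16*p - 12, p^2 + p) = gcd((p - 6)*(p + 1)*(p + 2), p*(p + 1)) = p + 1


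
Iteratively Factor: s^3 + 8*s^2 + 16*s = (s + 4)*(s^2 + 4*s) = (s + 4)^2*(s)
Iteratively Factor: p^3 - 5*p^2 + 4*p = (p - 1)*(p^2 - 4*p) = (p - 4)*(p - 1)*(p)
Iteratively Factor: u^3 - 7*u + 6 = (u - 1)*(u^2 + u - 6) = (u - 1)*(u + 3)*(u - 2)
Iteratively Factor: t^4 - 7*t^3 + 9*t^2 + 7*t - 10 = (t - 5)*(t^3 - 2*t^2 - t + 2) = (t - 5)*(t - 1)*(t^2 - t - 2) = (t - 5)*(t - 1)*(t + 1)*(t - 2)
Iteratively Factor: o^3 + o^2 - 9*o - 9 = (o + 3)*(o^2 - 2*o - 3) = (o + 1)*(o + 3)*(o - 3)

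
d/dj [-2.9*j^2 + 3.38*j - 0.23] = 3.38 - 5.8*j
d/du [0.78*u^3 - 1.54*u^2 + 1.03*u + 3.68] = 2.34*u^2 - 3.08*u + 1.03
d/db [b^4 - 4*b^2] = 4*b*(b^2 - 2)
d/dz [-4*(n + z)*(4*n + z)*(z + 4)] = -16*n^2 - 40*n*z - 80*n - 12*z^2 - 32*z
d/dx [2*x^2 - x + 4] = 4*x - 1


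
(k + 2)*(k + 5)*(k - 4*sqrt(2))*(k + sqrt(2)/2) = k^4 - 7*sqrt(2)*k^3/2 + 7*k^3 - 49*sqrt(2)*k^2/2 + 6*k^2 - 35*sqrt(2)*k - 28*k - 40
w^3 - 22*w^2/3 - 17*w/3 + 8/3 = (w - 8)*(w - 1/3)*(w + 1)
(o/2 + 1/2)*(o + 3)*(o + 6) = o^3/2 + 5*o^2 + 27*o/2 + 9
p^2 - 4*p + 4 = (p - 2)^2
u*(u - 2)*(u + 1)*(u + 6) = u^4 + 5*u^3 - 8*u^2 - 12*u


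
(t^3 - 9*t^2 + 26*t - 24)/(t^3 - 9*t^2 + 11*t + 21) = (t^2 - 6*t + 8)/(t^2 - 6*t - 7)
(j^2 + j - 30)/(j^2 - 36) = (j - 5)/(j - 6)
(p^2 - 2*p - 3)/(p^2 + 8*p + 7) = (p - 3)/(p + 7)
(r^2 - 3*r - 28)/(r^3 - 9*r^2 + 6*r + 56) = (r + 4)/(r^2 - 2*r - 8)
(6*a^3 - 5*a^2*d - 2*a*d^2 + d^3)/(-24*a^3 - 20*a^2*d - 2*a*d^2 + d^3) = (-3*a^2 + 4*a*d - d^2)/(12*a^2 + 4*a*d - d^2)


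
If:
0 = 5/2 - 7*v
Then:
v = 5/14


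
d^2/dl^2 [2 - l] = 0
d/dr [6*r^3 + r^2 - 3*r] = 18*r^2 + 2*r - 3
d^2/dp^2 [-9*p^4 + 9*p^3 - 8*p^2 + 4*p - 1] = -108*p^2 + 54*p - 16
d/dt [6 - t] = -1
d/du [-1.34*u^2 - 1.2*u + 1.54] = -2.68*u - 1.2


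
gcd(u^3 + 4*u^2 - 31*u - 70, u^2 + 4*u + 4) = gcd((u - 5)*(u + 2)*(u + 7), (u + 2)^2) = u + 2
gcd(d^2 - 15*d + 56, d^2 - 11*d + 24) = d - 8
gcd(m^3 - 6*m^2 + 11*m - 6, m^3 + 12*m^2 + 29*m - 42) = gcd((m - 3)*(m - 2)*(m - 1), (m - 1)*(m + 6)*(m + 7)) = m - 1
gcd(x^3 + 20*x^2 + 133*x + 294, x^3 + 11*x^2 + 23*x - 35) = x + 7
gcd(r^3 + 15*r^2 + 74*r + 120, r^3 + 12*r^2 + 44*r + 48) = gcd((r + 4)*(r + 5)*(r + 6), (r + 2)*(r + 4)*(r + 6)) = r^2 + 10*r + 24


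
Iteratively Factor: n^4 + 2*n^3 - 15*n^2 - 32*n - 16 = (n + 1)*(n^3 + n^2 - 16*n - 16) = (n - 4)*(n + 1)*(n^2 + 5*n + 4) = (n - 4)*(n + 1)^2*(n + 4)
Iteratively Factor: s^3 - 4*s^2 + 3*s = (s - 3)*(s^2 - s) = s*(s - 3)*(s - 1)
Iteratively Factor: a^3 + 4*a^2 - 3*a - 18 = (a + 3)*(a^2 + a - 6) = (a - 2)*(a + 3)*(a + 3)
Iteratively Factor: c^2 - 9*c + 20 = (c - 4)*(c - 5)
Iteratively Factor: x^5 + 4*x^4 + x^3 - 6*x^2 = (x + 2)*(x^4 + 2*x^3 - 3*x^2) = x*(x + 2)*(x^3 + 2*x^2 - 3*x) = x*(x + 2)*(x + 3)*(x^2 - x) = x^2*(x + 2)*(x + 3)*(x - 1)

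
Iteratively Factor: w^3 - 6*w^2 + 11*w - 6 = (w - 3)*(w^2 - 3*w + 2) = (w - 3)*(w - 1)*(w - 2)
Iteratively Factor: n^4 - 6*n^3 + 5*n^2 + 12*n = (n - 3)*(n^3 - 3*n^2 - 4*n) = n*(n - 3)*(n^2 - 3*n - 4) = n*(n - 3)*(n + 1)*(n - 4)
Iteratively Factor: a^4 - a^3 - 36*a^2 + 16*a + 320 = (a - 4)*(a^3 + 3*a^2 - 24*a - 80) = (a - 4)*(a + 4)*(a^2 - a - 20) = (a - 4)*(a + 4)^2*(a - 5)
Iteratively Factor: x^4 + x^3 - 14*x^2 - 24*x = (x)*(x^3 + x^2 - 14*x - 24) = x*(x + 2)*(x^2 - x - 12) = x*(x + 2)*(x + 3)*(x - 4)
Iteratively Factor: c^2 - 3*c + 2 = (c - 2)*(c - 1)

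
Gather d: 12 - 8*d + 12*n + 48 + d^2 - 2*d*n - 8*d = d^2 + d*(-2*n - 16) + 12*n + 60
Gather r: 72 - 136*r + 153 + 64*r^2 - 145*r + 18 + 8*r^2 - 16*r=72*r^2 - 297*r + 243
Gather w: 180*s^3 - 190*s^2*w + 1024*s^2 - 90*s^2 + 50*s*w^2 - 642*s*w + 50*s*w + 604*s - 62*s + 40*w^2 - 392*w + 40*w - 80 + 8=180*s^3 + 934*s^2 + 542*s + w^2*(50*s + 40) + w*(-190*s^2 - 592*s - 352) - 72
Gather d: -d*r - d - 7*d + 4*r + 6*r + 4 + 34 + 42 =d*(-r - 8) + 10*r + 80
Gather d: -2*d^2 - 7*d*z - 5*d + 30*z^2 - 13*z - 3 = -2*d^2 + d*(-7*z - 5) + 30*z^2 - 13*z - 3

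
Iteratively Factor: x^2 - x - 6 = (x - 3)*(x + 2)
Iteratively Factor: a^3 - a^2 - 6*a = (a)*(a^2 - a - 6) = a*(a - 3)*(a + 2)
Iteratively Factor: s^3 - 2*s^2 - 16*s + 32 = (s - 4)*(s^2 + 2*s - 8) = (s - 4)*(s - 2)*(s + 4)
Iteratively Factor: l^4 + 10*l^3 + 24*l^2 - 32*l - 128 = (l + 4)*(l^3 + 6*l^2 - 32) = (l + 4)^2*(l^2 + 2*l - 8) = (l + 4)^3*(l - 2)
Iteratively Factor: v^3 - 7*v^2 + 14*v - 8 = (v - 2)*(v^2 - 5*v + 4) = (v - 4)*(v - 2)*(v - 1)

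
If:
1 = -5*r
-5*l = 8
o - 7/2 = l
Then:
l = -8/5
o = 19/10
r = -1/5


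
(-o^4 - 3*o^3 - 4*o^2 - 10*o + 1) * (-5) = 5*o^4 + 15*o^3 + 20*o^2 + 50*o - 5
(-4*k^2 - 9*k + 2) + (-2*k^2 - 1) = -6*k^2 - 9*k + 1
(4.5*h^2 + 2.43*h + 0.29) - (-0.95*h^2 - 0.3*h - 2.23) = 5.45*h^2 + 2.73*h + 2.52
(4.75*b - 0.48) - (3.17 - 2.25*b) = 7.0*b - 3.65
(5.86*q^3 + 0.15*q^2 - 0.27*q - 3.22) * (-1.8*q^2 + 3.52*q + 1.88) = -10.548*q^5 + 20.3572*q^4 + 12.0308*q^3 + 5.1276*q^2 - 11.842*q - 6.0536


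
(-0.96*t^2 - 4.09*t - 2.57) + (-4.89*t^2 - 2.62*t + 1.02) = -5.85*t^2 - 6.71*t - 1.55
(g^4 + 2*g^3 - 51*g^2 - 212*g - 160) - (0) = g^4 + 2*g^3 - 51*g^2 - 212*g - 160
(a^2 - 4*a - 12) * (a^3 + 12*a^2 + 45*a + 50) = a^5 + 8*a^4 - 15*a^3 - 274*a^2 - 740*a - 600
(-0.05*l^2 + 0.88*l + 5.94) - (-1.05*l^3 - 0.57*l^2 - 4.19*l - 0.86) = 1.05*l^3 + 0.52*l^2 + 5.07*l + 6.8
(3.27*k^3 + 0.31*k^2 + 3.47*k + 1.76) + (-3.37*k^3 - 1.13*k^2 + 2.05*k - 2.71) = -0.1*k^3 - 0.82*k^2 + 5.52*k - 0.95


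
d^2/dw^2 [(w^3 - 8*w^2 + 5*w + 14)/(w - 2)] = 2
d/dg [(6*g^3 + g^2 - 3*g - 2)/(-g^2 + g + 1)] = (-6*g^4 + 12*g^3 + 16*g^2 - 2*g - 1)/(g^4 - 2*g^3 - g^2 + 2*g + 1)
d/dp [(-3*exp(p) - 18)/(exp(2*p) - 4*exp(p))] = 3*(exp(2*p) + 12*exp(p) - 24)*exp(-p)/(exp(2*p) - 8*exp(p) + 16)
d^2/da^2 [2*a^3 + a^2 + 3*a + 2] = 12*a + 2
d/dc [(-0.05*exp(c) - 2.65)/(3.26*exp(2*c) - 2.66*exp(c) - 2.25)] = (0.163*exp(2*c) + 17.278*exp(c) - 6.9365)*exp(c)/(10.6276*exp(4*c) - 17.3432*exp(3*c) - 7.5944*exp(2*c) + 11.97*exp(c) + 5.0625)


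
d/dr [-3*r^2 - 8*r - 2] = -6*r - 8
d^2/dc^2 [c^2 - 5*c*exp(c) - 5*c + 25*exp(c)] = -5*c*exp(c) + 15*exp(c) + 2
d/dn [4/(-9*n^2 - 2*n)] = 8*(9*n + 1)/(n^2*(9*n + 2)^2)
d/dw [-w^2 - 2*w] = -2*w - 2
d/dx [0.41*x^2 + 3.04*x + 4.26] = 0.82*x + 3.04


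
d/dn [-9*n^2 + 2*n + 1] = 2 - 18*n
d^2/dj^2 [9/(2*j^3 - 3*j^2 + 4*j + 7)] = 18*(3*(1 - 2*j)*(2*j^3 - 3*j^2 + 4*j + 7) + 4*(3*j^2 - 3*j + 2)^2)/(2*j^3 - 3*j^2 + 4*j + 7)^3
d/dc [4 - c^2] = -2*c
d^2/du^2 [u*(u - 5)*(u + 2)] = 6*u - 6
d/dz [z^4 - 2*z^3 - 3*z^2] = 2*z*(2*z^2 - 3*z - 3)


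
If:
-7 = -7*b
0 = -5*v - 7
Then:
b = 1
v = -7/5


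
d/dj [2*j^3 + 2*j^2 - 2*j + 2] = 6*j^2 + 4*j - 2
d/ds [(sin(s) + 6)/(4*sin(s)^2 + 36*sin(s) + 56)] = (-12*sin(s) + cos(s)^2 - 41)*cos(s)/(4*(sin(s)^2 + 9*sin(s) + 14)^2)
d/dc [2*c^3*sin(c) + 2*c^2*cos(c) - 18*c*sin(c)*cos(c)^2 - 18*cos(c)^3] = 2*c^3*cos(c) + 4*c^2*sin(c) - 54*c*cos(c)^3 + 40*c*cos(c) + 36*sin(c)*cos(c)^2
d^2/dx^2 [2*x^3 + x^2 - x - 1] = 12*x + 2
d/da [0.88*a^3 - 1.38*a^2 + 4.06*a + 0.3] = 2.64*a^2 - 2.76*a + 4.06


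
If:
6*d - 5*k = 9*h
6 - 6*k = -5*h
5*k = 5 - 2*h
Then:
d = 5/6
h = 0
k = 1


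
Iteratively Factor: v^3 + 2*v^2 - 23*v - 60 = (v + 4)*(v^2 - 2*v - 15) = (v + 3)*(v + 4)*(v - 5)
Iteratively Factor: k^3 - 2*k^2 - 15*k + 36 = (k - 3)*(k^2 + k - 12) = (k - 3)^2*(k + 4)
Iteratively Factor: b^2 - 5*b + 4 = (b - 4)*(b - 1)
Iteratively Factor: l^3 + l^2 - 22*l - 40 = (l + 4)*(l^2 - 3*l - 10) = (l - 5)*(l + 4)*(l + 2)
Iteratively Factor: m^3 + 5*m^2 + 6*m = (m + 2)*(m^2 + 3*m) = (m + 2)*(m + 3)*(m)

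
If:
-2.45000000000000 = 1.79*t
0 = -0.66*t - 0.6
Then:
No Solution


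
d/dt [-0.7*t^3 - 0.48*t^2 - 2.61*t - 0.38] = -2.1*t^2 - 0.96*t - 2.61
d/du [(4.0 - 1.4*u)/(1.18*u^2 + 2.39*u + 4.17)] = (1.652*u^2 - 9.44*u - 15.398)/(1.3924*u^4 + 5.6404*u^3 + 15.5533*u^2 + 19.9326*u + 17.3889)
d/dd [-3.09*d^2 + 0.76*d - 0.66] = 0.76 - 6.18*d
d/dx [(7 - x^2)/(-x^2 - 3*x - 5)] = 3*(x^2 + 8*x + 7)/(x^4 + 6*x^3 + 19*x^2 + 30*x + 25)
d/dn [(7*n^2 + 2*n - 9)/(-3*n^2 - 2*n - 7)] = 8*(-n^2 - 19*n - 4)/(9*n^4 + 12*n^3 + 46*n^2 + 28*n + 49)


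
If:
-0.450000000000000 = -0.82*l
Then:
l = 0.55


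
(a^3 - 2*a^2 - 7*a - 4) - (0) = a^3 - 2*a^2 - 7*a - 4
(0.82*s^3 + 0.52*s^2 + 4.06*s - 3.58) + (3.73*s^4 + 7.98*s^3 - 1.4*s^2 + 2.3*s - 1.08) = 3.73*s^4 + 8.8*s^3 - 0.88*s^2 + 6.36*s - 4.66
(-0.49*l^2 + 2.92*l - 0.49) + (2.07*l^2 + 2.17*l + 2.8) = 1.58*l^2 + 5.09*l + 2.31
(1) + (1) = 2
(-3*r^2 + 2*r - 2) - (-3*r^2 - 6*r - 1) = 8*r - 1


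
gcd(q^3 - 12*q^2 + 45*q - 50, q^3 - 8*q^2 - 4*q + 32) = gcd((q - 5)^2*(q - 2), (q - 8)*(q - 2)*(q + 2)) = q - 2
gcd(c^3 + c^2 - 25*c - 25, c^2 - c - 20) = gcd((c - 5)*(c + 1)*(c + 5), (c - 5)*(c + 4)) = c - 5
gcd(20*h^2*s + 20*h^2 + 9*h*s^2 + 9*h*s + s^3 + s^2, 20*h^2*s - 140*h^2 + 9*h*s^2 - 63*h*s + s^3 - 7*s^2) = 20*h^2 + 9*h*s + s^2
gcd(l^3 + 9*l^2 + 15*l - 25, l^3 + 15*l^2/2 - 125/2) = l^2 + 10*l + 25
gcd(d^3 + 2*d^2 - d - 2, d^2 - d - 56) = 1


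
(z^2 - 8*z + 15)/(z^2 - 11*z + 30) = (z - 3)/(z - 6)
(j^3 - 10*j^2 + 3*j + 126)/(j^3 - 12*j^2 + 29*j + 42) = (j + 3)/(j + 1)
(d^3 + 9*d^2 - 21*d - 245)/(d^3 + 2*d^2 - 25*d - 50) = (d^2 + 14*d + 49)/(d^2 + 7*d + 10)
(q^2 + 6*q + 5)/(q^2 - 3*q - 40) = (q + 1)/(q - 8)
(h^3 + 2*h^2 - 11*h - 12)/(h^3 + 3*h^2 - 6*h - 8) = (h - 3)/(h - 2)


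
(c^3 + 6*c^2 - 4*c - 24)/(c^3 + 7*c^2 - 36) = (c + 2)/(c + 3)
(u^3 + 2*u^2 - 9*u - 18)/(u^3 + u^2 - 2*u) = (u^2 - 9)/(u*(u - 1))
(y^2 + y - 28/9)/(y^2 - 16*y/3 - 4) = (-9*y^2 - 9*y + 28)/(3*(-3*y^2 + 16*y + 12))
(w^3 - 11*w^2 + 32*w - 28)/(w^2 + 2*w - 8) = (w^2 - 9*w + 14)/(w + 4)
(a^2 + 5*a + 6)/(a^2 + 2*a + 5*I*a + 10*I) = (a + 3)/(a + 5*I)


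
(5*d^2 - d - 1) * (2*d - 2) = 10*d^3 - 12*d^2 + 2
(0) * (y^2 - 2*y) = 0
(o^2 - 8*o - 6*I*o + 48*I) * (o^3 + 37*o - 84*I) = o^5 - 8*o^4 - 6*I*o^4 + 37*o^3 + 48*I*o^3 - 296*o^2 - 306*I*o^2 - 504*o + 2448*I*o + 4032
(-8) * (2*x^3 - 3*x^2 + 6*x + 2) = -16*x^3 + 24*x^2 - 48*x - 16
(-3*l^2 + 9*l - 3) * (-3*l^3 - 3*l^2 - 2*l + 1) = 9*l^5 - 18*l^4 - 12*l^3 - 12*l^2 + 15*l - 3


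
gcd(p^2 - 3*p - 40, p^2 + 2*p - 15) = p + 5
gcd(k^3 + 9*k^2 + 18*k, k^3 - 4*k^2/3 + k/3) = k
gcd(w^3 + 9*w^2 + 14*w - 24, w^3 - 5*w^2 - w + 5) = w - 1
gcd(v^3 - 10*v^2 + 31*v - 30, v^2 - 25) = v - 5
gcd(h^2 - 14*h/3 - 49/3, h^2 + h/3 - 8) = 1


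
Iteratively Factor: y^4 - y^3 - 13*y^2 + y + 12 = (y + 3)*(y^3 - 4*y^2 - y + 4) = (y - 1)*(y + 3)*(y^2 - 3*y - 4) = (y - 4)*(y - 1)*(y + 3)*(y + 1)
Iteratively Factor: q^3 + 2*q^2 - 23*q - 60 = (q + 4)*(q^2 - 2*q - 15) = (q - 5)*(q + 4)*(q + 3)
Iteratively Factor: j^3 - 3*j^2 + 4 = (j + 1)*(j^2 - 4*j + 4) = (j - 2)*(j + 1)*(j - 2)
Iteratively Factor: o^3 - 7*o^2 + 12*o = (o)*(o^2 - 7*o + 12) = o*(o - 3)*(o - 4)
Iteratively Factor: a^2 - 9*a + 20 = (a - 5)*(a - 4)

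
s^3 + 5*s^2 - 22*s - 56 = (s - 4)*(s + 2)*(s + 7)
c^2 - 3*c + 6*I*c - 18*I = (c - 3)*(c + 6*I)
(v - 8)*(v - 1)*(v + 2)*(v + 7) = v^4 - 59*v^2 - 54*v + 112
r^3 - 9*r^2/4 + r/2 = r*(r - 2)*(r - 1/4)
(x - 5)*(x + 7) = x^2 + 2*x - 35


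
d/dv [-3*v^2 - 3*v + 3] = -6*v - 3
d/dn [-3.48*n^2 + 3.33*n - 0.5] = 3.33 - 6.96*n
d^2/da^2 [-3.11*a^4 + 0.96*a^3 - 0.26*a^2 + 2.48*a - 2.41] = -37.32*a^2 + 5.76*a - 0.52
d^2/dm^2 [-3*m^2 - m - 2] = -6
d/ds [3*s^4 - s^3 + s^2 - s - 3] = 12*s^3 - 3*s^2 + 2*s - 1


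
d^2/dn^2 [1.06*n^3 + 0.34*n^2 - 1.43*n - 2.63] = 6.36*n + 0.68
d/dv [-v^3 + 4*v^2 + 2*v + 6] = -3*v^2 + 8*v + 2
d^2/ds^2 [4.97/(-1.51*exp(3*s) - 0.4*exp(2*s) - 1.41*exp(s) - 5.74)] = (-4.97*(4.53*exp(2*s) + 0.8*exp(s) + 1.41)*(9.06*exp(2*s) + 1.6*exp(s) + 2.82)*exp(s) + (67.5423*exp(2*s) + 7.952*exp(s) + 7.0077)*(1.51*exp(3*s) + 0.4*exp(2*s) + 1.41*exp(s) + 5.74))*exp(s)/(1.51*exp(3*s) + 0.4*exp(2*s) + 1.41*exp(s) + 5.74)^3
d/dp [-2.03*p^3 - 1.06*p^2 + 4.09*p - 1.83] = -6.09*p^2 - 2.12*p + 4.09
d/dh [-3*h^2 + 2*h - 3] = 2 - 6*h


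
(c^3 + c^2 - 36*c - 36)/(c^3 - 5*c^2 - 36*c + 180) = (c + 1)/(c - 5)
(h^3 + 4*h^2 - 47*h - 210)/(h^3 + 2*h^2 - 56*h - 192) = (h^2 - 2*h - 35)/(h^2 - 4*h - 32)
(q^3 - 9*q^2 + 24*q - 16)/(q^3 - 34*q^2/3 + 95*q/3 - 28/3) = 3*(q^2 - 5*q + 4)/(3*q^2 - 22*q + 7)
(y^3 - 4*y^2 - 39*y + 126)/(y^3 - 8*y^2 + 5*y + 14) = (y^2 + 3*y - 18)/(y^2 - y - 2)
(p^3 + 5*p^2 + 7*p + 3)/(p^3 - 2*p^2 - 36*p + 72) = (p^3 + 5*p^2 + 7*p + 3)/(p^3 - 2*p^2 - 36*p + 72)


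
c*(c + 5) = c^2 + 5*c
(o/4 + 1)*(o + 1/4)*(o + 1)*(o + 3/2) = o^4/4 + 27*o^3/16 + 105*o^2/32 + 71*o/32 + 3/8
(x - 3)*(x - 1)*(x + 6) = x^3 + 2*x^2 - 21*x + 18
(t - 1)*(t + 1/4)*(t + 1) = t^3 + t^2/4 - t - 1/4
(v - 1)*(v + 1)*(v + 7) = v^3 + 7*v^2 - v - 7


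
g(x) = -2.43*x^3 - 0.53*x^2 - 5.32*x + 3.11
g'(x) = -7.29*x^2 - 1.06*x - 5.32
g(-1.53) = 18.71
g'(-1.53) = -20.76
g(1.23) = -8.76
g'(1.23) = -17.65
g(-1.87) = 27.10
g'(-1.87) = -28.83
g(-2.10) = 34.45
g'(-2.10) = -35.24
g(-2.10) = 34.45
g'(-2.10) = -35.24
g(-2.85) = 70.22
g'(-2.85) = -61.51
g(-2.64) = 58.17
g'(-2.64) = -53.33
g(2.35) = -43.86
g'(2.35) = -48.07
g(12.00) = -4336.09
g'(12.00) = -1067.80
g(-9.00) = 1779.53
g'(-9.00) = -586.27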